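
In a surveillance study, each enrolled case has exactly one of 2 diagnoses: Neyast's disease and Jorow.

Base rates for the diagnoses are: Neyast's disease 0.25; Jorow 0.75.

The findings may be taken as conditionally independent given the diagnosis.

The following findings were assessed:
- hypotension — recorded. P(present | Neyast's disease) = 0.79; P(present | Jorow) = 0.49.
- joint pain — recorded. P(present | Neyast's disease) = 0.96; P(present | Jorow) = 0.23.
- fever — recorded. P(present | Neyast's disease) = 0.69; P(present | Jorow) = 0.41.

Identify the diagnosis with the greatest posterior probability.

Multiply each prior by the joint likelihood of the evidence pattern:
  Neyast's disease: 0.25 × 0.79 × 0.96 × 0.69 = 0.13082
  Jorow: 0.75 × 0.49 × 0.23 × 0.41 = 0.034655
Normalizing constant Z = 0.13082 + 0.034655 = 0.16548.
P(Neyast's disease | evidence) ≈ 0.13082 / 0.16548 ≈ 0.791
P(Jorow | evidence) ≈ 0.034655 / 0.16548 ≈ 0.209
The largest is 0.791, so Neyast's disease is most probable.

Neyast's disease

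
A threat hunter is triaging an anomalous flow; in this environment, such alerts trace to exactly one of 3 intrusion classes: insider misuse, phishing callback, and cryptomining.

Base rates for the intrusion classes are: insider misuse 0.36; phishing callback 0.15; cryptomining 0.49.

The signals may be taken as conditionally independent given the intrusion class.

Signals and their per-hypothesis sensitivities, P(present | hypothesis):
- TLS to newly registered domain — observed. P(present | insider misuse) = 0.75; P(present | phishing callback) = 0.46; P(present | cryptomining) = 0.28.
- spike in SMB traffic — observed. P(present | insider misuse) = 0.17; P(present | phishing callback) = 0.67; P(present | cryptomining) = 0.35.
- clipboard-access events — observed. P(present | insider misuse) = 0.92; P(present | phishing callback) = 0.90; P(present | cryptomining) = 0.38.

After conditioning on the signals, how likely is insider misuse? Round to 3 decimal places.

Multiply each prior by the joint likelihood of the signal pattern:
  insider misuse: 0.36 × 0.75 × 0.17 × 0.92 = 0.042228
  phishing callback: 0.15 × 0.46 × 0.67 × 0.90 = 0.041607
  cryptomining: 0.49 × 0.28 × 0.35 × 0.38 = 0.018248
Marginal likelihood of the evidence = 0.10208.
P(insider misuse | evidence) = 0.042228 / 0.10208 ≈ 0.414.

0.414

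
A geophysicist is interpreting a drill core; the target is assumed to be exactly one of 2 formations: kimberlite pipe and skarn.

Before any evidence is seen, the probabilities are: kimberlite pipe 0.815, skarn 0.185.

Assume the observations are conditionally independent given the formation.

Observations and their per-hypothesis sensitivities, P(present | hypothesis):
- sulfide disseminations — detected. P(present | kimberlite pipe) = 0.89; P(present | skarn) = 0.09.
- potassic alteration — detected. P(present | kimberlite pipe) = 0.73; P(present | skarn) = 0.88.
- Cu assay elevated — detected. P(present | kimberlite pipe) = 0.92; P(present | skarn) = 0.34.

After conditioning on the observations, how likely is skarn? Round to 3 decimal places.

0.010

Multiply each prior by the joint likelihood of the evidence pattern:
  kimberlite pipe: 0.815 × 0.89 × 0.73 × 0.92 = 0.48715
  skarn: 0.185 × 0.09 × 0.88 × 0.34 = 0.0049817
Marginal likelihood of the evidence = 0.49213.
P(skarn | evidence) = 0.0049817 / 0.49213 ≈ 0.010.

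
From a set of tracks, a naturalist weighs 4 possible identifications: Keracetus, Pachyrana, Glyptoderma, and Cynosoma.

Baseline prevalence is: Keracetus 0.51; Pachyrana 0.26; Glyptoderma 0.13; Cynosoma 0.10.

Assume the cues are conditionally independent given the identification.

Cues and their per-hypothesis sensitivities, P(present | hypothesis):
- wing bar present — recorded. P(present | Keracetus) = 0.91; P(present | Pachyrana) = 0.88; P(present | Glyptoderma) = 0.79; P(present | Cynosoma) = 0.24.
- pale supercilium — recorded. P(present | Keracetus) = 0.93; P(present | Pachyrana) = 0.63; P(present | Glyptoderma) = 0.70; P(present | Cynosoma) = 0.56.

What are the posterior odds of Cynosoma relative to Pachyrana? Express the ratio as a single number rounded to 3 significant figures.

0.0932

Posterior odds equal prior odds times the likelihood ratio; only the two competing hypotheses matter.
  Cynosoma: 0.10 × 0.24 × 0.56 = 0.01344
  Pachyrana: 0.26 × 0.88 × 0.63 = 0.14414
Odds(Cynosoma : Pachyrana) = 0.01344 / 0.14414 ≈ 0.0932.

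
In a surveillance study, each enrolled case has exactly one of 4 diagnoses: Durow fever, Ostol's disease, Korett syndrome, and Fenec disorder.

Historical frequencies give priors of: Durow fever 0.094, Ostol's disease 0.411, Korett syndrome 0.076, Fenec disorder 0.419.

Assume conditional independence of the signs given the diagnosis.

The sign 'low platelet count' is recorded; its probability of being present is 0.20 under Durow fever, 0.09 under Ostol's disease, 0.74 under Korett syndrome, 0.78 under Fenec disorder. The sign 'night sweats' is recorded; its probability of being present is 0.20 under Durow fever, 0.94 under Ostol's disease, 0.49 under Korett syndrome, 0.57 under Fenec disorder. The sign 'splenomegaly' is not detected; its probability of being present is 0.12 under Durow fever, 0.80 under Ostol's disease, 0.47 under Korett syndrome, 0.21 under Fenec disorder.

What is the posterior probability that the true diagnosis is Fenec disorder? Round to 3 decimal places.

0.855

For each hypothesis, the unnormalized posterior weight is prior × product of the sign likelihoods (using 1 − P(present | H) for each absent sign):
  Durow fever: 0.094 × 0.20 × 0.20 × (1 − 0.12) = 0.0033088
  Ostol's disease: 0.411 × 0.09 × 0.94 × (1 − 0.80) = 0.0069541
  Korett syndrome: 0.076 × 0.74 × 0.49 × (1 − 0.47) = 0.014606
  Fenec disorder: 0.419 × 0.78 × 0.57 × (1 − 0.21) = 0.14717
Normalizing constant Z = 0.0033088 + 0.0069541 + 0.014606 + 0.14717 = 0.17204.
P(Fenec disorder | evidence) = 0.14717 / 0.17204 ≈ 0.855.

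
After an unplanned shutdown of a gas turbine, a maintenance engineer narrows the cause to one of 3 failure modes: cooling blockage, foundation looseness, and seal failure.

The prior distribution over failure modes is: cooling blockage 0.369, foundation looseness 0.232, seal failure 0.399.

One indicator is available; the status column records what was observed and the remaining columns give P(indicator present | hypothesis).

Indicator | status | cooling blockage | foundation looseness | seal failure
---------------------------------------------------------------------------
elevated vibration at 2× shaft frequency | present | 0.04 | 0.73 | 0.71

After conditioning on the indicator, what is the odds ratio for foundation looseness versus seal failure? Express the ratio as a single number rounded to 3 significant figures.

Unnormalized posterior weight (prior times the indicator likelihood) for each of the two hypotheses:
  foundation looseness: 0.232 × 0.73 = 0.16936
  seal failure: 0.399 × 0.71 = 0.28329
Odds(foundation looseness : seal failure) = 0.16936 / 0.28329 ≈ 0.598.

0.598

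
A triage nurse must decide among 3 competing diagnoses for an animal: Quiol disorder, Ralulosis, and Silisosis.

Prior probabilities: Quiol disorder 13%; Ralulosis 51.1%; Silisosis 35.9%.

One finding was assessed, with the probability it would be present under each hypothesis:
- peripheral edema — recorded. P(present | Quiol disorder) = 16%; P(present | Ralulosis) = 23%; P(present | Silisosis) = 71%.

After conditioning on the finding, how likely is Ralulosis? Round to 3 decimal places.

By Bayes' rule, the unnormalized weight for each hypothesis is prior × likelihood:
  Quiol disorder: 0.130 × 0.16 = 0.0208
  Ralulosis: 0.511 × 0.23 = 0.11753
  Silisosis: 0.359 × 0.71 = 0.25489
The unnormalized weights sum to 0.39322.
P(Ralulosis | evidence) = 0.11753 / 0.39322 ≈ 0.299.

0.299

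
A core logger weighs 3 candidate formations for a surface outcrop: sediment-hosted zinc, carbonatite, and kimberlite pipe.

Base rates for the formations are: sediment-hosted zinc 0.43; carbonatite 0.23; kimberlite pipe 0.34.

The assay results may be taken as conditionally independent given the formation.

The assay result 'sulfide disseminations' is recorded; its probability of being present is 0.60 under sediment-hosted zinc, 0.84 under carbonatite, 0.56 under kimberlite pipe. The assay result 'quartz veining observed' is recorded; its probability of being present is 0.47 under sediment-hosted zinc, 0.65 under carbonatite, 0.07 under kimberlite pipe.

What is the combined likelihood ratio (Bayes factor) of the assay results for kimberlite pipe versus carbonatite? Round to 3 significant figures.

Joint likelihood of the assay result pattern under each hypothesis:
  kimberlite pipe: 0.56 × 0.07 = 0.0392
  carbonatite: 0.84 × 0.65 = 0.546
Bayes factor = 0.0392 / 0.546 ≈ 0.0718

0.0718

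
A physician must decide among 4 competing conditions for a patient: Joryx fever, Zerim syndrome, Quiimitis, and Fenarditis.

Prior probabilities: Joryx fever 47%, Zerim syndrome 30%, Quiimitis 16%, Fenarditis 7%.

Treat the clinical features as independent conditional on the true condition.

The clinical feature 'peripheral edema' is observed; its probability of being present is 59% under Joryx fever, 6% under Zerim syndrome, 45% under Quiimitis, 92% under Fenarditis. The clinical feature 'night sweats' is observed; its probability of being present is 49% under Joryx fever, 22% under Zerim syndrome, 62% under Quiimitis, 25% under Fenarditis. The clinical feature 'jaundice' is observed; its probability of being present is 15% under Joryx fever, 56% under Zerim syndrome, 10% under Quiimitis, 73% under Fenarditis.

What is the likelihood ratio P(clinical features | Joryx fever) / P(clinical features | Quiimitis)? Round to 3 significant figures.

The Bayes factor is the ratio of the joint likelihoods of the clinical feature pattern under the two hypotheses.
  Joryx fever: 0.59 × 0.49 × 0.15 = 0.043365
  Quiimitis: 0.45 × 0.62 × 0.10 = 0.0279
Bayes factor = 0.043365 / 0.0279 ≈ 1.55

1.55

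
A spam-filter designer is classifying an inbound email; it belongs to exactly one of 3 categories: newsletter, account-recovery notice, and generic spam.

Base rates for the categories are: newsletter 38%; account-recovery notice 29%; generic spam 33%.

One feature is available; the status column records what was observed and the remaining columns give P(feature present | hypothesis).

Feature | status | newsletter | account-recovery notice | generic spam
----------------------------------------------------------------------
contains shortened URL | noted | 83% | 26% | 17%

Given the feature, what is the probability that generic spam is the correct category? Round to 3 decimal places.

For each hypothesis, the unnormalized posterior weight is prior × likelihood:
  newsletter: 0.38 × 0.83 = 0.3154
  account-recovery notice: 0.29 × 0.26 = 0.0754
  generic spam: 0.33 × 0.17 = 0.0561
Marginal likelihood of the evidence = 0.4469.
P(generic spam | evidence) = 0.0561 / 0.4469 ≈ 0.126.

0.126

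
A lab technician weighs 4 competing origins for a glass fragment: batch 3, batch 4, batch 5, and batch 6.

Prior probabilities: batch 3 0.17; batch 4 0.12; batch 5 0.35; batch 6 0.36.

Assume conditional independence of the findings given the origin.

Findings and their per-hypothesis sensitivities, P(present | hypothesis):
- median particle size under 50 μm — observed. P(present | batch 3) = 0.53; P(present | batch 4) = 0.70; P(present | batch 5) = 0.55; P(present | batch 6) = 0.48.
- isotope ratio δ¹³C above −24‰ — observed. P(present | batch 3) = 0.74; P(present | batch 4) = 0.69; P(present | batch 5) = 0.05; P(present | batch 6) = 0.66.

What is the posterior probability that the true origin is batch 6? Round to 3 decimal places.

Multiply each prior by the joint likelihood of the evidence pattern:
  batch 3: 0.17 × 0.53 × 0.74 = 0.066674
  batch 4: 0.12 × 0.70 × 0.69 = 0.05796
  batch 5: 0.35 × 0.55 × 0.05 = 0.009625
  batch 6: 0.36 × 0.48 × 0.66 = 0.11405
Normalizing constant Z = 0.066674 + 0.05796 + 0.009625 + 0.11405 = 0.24831.
P(batch 6 | evidence) = 0.11405 / 0.24831 ≈ 0.459.

0.459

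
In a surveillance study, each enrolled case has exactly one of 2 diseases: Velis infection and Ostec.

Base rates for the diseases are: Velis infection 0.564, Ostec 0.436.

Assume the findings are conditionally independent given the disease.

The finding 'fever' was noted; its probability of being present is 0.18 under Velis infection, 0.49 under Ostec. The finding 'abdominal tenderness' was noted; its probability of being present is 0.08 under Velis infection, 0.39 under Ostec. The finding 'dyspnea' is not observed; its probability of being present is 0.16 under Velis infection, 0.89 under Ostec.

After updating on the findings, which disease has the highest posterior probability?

Ostec

By Bayes' rule with conditional independence, the unnormalized weight for each hypothesis is prior × ∏ likelihoods (using 1 − P(present | H) for each absent finding):
  Velis infection: 0.564 × 0.18 × 0.08 × (1 − 0.16) = 0.0068221
  Ostec: 0.436 × 0.49 × 0.39 × (1 − 0.89) = 0.0091652
The unnormalized weights sum to 0.015987.
P(Velis infection | evidence) ≈ 0.0068221 / 0.015987 ≈ 0.427
P(Ostec | evidence) ≈ 0.0091652 / 0.015987 ≈ 0.573
The largest is 0.573, so Ostec is most probable.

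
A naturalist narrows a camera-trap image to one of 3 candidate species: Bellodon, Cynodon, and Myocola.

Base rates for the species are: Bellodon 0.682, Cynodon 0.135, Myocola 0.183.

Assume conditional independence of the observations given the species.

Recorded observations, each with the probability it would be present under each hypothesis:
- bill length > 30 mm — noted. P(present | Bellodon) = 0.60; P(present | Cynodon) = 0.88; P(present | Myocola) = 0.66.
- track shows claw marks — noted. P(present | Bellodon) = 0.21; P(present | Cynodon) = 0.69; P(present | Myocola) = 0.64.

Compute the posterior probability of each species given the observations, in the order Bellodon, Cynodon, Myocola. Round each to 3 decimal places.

Multiply each prior by the joint likelihood of the evidence pattern:
  Bellodon: 0.682 × 0.60 × 0.21 = 0.085932
  Cynodon: 0.135 × 0.88 × 0.69 = 0.081972
  Myocola: 0.183 × 0.66 × 0.64 = 0.077299
Marginal likelihood of the evidence = 0.2452.
P(Bellodon | evidence) = 0.085932 / 0.2452 ≈ 0.350
P(Cynodon | evidence) = 0.081972 / 0.2452 ≈ 0.334
P(Myocola | evidence) = 0.077299 / 0.2452 ≈ 0.315

0.350, 0.334, 0.315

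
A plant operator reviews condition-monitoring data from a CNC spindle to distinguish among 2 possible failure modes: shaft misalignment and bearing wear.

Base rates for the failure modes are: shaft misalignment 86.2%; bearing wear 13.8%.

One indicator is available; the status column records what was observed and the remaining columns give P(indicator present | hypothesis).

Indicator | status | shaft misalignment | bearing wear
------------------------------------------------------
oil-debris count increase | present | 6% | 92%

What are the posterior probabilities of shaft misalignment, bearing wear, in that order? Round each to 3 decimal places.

0.289, 0.711

By Bayes' rule, the unnormalized weight for each hypothesis is prior × likelihood:
  shaft misalignment: 0.862 × 0.06 = 0.05172
  bearing wear: 0.138 × 0.92 = 0.12696
The unnormalized weights sum to 0.17868.
P(shaft misalignment | evidence) = 0.05172 / 0.17868 ≈ 0.289
P(bearing wear | evidence) = 0.12696 / 0.17868 ≈ 0.711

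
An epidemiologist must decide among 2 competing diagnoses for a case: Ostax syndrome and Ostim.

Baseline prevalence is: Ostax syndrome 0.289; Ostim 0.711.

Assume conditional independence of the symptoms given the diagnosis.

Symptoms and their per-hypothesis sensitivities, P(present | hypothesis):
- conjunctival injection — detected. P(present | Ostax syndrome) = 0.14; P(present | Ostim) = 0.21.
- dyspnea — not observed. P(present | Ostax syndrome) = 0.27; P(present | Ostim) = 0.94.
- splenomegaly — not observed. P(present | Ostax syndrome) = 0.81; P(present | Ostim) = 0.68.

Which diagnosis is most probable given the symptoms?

By Bayes' rule with conditional independence, the unnormalized weight for each hypothesis is prior × ∏ likelihoods (using 1 − P(present | H) for each absent symptom):
  Ostax syndrome: 0.289 × 0.14 × (1 − 0.27) × (1 − 0.81) = 0.0056118
  Ostim: 0.711 × 0.21 × (1 − 0.94) × (1 − 0.68) = 0.0028668
The unnormalized weights sum to 0.0084786.
P(Ostax syndrome | evidence) ≈ 0.0056118 / 0.0084786 ≈ 0.662
P(Ostim | evidence) ≈ 0.0028668 / 0.0084786 ≈ 0.338
The largest is 0.662, so Ostax syndrome is most probable.

Ostax syndrome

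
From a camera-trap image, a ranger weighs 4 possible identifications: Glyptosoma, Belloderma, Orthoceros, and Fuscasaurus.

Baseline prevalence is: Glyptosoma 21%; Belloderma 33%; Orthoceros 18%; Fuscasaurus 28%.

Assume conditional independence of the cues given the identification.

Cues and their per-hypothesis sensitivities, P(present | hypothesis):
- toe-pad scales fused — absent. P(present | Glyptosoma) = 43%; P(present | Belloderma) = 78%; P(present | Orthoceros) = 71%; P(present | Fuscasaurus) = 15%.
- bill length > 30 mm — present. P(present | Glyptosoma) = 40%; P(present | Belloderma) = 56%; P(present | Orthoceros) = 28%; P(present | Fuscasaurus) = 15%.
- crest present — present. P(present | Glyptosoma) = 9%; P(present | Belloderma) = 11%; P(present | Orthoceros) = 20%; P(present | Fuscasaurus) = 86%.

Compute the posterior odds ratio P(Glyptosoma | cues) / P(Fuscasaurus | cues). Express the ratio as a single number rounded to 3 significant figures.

0.140

Posterior odds equal prior odds times the likelihood ratio; only the two competing hypotheses matter (using 1 − P(present | H) for each absent cue).
  Glyptosoma: 0.21 × (1 − 0.43) × 0.40 × 0.09 = 0.0043092
  Fuscasaurus: 0.28 × (1 − 0.15) × 0.15 × 0.86 = 0.030702
Posterior odds = 0.0043092 / 0.030702 ≈ 0.140.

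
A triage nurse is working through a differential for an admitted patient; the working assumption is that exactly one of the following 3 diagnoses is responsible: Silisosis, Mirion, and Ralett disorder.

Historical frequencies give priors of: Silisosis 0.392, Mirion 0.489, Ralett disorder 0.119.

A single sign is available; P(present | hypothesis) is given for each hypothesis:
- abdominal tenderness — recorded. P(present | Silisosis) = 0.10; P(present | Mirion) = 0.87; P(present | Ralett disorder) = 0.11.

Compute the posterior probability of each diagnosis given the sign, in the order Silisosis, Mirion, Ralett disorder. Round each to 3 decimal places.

Multiply each prior by the likelihood of the sign:
  Silisosis: 0.392 × 0.10 = 0.0392
  Mirion: 0.489 × 0.87 = 0.42543
  Ralett disorder: 0.119 × 0.11 = 0.01309
The unnormalized weights sum to 0.47772.
P(Silisosis | evidence) = 0.0392 / 0.47772 ≈ 0.082
P(Mirion | evidence) = 0.42543 / 0.47772 ≈ 0.891
P(Ralett disorder | evidence) = 0.01309 / 0.47772 ≈ 0.027

0.082, 0.891, 0.027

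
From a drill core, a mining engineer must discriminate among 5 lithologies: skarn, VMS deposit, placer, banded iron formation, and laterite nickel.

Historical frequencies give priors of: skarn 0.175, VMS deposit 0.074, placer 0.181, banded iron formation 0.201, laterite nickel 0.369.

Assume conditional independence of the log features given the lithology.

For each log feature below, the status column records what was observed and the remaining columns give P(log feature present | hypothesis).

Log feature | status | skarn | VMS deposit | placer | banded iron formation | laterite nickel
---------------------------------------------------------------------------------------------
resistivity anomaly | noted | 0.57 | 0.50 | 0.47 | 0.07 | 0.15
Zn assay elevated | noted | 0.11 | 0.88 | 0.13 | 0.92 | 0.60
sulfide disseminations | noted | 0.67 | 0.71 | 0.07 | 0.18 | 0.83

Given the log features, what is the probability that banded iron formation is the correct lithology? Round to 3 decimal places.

For each hypothesis, the unnormalized posterior weight is prior × product of the log feature likelihoods:
  skarn: 0.175 × 0.57 × 0.11 × 0.67 = 0.0073516
  VMS deposit: 0.074 × 0.50 × 0.88 × 0.71 = 0.023118
  placer: 0.181 × 0.47 × 0.13 × 0.07 = 0.00077414
  banded iron formation: 0.201 × 0.07 × 0.92 × 0.18 = 0.00233
  laterite nickel: 0.369 × 0.15 × 0.60 × 0.83 = 0.027564
The unnormalized weights sum to 0.061138.
P(banded iron formation | evidence) = 0.00233 / 0.061138 ≈ 0.038.

0.038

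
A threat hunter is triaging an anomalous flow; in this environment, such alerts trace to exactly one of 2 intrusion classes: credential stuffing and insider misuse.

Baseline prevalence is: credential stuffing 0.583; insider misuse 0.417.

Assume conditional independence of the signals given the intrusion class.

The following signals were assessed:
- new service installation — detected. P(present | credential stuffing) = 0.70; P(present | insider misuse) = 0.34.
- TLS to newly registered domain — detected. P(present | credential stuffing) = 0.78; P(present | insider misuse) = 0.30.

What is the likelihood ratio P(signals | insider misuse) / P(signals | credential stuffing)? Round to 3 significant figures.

The Bayes factor is the ratio of the joint likelihoods of the signal pattern under the two hypotheses.
  insider misuse: 0.34 × 0.30 = 0.102
  credential stuffing: 0.70 × 0.78 = 0.546
Bayes factor = 0.102 / 0.546 ≈ 0.187

0.187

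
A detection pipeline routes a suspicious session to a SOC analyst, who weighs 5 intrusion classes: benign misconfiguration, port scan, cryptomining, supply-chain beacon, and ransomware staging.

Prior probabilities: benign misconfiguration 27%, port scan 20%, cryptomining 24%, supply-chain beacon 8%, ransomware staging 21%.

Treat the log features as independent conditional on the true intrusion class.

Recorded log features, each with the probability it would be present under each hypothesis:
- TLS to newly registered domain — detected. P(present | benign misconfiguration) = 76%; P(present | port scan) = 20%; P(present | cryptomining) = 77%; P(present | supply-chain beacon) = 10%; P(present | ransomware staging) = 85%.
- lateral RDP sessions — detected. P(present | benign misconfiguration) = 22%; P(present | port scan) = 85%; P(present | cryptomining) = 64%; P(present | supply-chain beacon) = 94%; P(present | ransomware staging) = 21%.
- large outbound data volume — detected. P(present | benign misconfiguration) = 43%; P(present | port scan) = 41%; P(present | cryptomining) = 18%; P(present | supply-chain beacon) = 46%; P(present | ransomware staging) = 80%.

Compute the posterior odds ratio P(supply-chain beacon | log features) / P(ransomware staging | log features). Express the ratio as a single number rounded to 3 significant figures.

0.115

The normalizing constant cancels in an odds ratio, so compute prior × likelihood for the two hypotheses only:
  supply-chain beacon: 0.08 × 0.10 × 0.94 × 0.46 = 0.0034592
  ransomware staging: 0.21 × 0.85 × 0.21 × 0.80 = 0.029988
Odds(supply-chain beacon : ransomware staging) = 0.0034592 / 0.029988 ≈ 0.115.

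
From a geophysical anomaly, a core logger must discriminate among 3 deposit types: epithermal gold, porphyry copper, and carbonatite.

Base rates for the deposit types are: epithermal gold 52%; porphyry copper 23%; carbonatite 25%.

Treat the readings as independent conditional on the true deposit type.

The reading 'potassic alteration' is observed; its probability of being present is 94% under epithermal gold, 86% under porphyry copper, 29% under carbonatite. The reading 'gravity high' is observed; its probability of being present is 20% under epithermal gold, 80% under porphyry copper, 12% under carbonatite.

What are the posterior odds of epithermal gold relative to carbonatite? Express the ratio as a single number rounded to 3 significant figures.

11.2

Unnormalized posterior weight (prior times the reading likelihoods) for each of the two hypotheses:
  epithermal gold: 0.52 × 0.94 × 0.20 = 0.09776
  carbonatite: 0.25 × 0.29 × 0.12 = 0.0087
Odds(epithermal gold : carbonatite) = 0.09776 / 0.0087 ≈ 11.2.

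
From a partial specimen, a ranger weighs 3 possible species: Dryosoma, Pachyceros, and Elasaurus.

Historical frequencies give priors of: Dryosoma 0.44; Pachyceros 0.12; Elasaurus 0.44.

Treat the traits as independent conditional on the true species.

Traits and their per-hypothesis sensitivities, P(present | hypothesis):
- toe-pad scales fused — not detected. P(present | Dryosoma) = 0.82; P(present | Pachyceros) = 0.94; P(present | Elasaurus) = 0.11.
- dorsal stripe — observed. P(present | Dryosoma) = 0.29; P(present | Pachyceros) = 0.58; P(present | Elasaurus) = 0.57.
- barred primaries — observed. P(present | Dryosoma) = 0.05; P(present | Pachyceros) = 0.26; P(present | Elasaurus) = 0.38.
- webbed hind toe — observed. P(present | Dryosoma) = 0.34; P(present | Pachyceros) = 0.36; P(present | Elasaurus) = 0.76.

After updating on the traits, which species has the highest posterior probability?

For each hypothesis, the unnormalized posterior weight is prior × product of the trait likelihoods (using 1 − P(present | H) for each absent trait):
  Dryosoma: 0.44 × (1 − 0.82) × 0.29 × 0.05 × 0.34 = 0.00039046
  Pachyceros: 0.12 × (1 − 0.94) × 0.58 × 0.26 × 0.36 = 0.00039087
  Elasaurus: 0.44 × (1 − 0.11) × 0.57 × 0.38 × 0.76 = 0.064464
Normalizing constant Z = 0.00039046 + 0.00039087 + 0.064464 = 0.065245.
P(Dryosoma | evidence) ≈ 0.00039046 / 0.065245 ≈ 0.006
P(Pachyceros | evidence) ≈ 0.00039087 / 0.065245 ≈ 0.006
P(Elasaurus | evidence) ≈ 0.064464 / 0.065245 ≈ 0.988
The largest is 0.988, so Elasaurus is most probable.

Elasaurus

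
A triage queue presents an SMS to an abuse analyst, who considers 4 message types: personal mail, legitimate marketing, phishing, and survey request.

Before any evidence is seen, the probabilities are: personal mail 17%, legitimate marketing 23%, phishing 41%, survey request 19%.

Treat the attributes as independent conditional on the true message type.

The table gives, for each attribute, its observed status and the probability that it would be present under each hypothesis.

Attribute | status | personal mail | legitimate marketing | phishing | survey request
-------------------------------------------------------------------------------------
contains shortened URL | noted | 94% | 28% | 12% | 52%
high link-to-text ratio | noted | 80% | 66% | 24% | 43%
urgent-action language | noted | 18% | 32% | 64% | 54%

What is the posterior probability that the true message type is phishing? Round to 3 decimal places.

By Bayes' rule with conditional independence, the unnormalized weight for each hypothesis is prior × ∏ likelihoods:
  personal mail: 0.17 × 0.94 × 0.80 × 0.18 = 0.023011
  legitimate marketing: 0.23 × 0.28 × 0.66 × 0.32 = 0.013601
  phishing: 0.41 × 0.12 × 0.24 × 0.64 = 0.0075571
  survey request: 0.19 × 0.52 × 0.43 × 0.54 = 0.022941
The unnormalized weights sum to 0.067111.
P(phishing | evidence) = 0.0075571 / 0.067111 ≈ 0.113.

0.113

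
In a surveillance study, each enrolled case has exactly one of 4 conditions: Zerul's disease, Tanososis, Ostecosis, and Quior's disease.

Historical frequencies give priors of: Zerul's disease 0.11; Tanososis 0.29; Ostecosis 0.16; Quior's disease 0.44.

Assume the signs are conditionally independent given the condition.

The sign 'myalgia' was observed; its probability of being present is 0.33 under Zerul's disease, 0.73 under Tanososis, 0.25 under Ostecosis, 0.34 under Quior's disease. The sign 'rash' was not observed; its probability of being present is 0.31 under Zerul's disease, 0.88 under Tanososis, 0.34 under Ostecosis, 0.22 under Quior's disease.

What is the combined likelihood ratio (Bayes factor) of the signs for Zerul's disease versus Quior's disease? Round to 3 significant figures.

0.859

Joint likelihood of the sign pattern under each hypothesis (using 1 − P(present | H) for each absent sign):
  Zerul's disease: 0.33 × (1 − 0.31) = 0.2277
  Quior's disease: 0.34 × (1 − 0.22) = 0.2652
Bayes factor = 0.2277 / 0.2652 ≈ 0.859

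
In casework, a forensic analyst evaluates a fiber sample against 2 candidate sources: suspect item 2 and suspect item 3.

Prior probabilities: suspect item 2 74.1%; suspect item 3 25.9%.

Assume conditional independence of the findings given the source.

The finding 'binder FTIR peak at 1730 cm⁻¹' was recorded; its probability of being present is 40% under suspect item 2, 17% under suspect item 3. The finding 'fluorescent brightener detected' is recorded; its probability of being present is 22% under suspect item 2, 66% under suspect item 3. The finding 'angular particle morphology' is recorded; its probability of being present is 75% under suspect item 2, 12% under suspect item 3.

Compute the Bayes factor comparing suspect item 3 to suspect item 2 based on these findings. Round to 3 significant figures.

Joint likelihood of the evidence pattern under each hypothesis:
  suspect item 3: 0.17 × 0.66 × 0.12 = 0.013464
  suspect item 2: 0.40 × 0.22 × 0.75 = 0.066
Bayes factor = 0.013464 / 0.066 ≈ 0.204

0.204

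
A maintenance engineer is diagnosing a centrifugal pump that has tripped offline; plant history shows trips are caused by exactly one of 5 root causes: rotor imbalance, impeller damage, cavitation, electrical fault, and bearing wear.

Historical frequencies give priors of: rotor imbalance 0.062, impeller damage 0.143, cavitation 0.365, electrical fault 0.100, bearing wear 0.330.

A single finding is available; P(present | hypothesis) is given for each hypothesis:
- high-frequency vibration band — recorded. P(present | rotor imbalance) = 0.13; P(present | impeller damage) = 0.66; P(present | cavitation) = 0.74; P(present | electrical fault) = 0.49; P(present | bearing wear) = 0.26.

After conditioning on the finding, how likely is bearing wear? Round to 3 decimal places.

Multiply each prior by the likelihood of the finding:
  rotor imbalance: 0.062 × 0.13 = 0.00806
  impeller damage: 0.143 × 0.66 = 0.09438
  cavitation: 0.365 × 0.74 = 0.2701
  electrical fault: 0.100 × 0.49 = 0.049
  bearing wear: 0.330 × 0.26 = 0.0858
The unnormalized weights sum to 0.50734.
P(bearing wear | evidence) = 0.0858 / 0.50734 ≈ 0.169.

0.169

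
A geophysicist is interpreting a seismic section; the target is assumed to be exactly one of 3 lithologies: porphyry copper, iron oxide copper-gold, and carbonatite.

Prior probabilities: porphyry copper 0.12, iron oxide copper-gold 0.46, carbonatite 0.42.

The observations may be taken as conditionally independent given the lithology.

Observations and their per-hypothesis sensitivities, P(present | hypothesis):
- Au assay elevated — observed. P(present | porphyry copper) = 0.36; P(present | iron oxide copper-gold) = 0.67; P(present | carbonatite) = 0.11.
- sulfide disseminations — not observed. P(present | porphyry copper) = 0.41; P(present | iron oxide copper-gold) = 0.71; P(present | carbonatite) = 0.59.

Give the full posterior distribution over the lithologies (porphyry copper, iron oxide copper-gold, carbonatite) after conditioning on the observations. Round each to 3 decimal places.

0.190, 0.668, 0.142

Multiply each prior by the joint likelihood of the evidence pattern (using 1 − P(present | H) for each absent observation):
  porphyry copper: 0.12 × 0.36 × (1 − 0.41) = 0.025488
  iron oxide copper-gold: 0.46 × 0.67 × (1 − 0.71) = 0.089378
  carbonatite: 0.42 × 0.11 × (1 − 0.59) = 0.018942
Normalizing constant Z = 0.025488 + 0.089378 + 0.018942 = 0.13381.
P(porphyry copper | evidence) = 0.025488 / 0.13381 ≈ 0.190
P(iron oxide copper-gold | evidence) = 0.089378 / 0.13381 ≈ 0.668
P(carbonatite | evidence) = 0.018942 / 0.13381 ≈ 0.142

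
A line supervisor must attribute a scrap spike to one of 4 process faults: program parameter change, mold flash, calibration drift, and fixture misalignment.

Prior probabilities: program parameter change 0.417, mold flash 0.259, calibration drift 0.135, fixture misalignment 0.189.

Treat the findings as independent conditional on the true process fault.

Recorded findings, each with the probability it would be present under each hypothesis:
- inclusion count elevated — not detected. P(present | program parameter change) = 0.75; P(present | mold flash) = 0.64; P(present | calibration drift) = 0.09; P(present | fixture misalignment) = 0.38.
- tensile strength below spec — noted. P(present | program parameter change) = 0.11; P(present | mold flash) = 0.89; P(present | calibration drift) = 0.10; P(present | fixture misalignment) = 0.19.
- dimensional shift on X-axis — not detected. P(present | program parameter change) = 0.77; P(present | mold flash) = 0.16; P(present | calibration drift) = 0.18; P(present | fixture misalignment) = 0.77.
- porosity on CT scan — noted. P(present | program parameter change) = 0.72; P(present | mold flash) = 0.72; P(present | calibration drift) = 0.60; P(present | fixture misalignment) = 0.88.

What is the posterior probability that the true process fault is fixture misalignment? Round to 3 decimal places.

0.072

By Bayes' rule with conditional independence, the unnormalized weight for each hypothesis is prior × ∏ likelihoods (using 1 − P(present | H) for each absent finding):
  program parameter change: 0.417 × (1 − 0.75) × 0.11 × (1 − 0.77) × 0.72 = 0.001899
  mold flash: 0.259 × (1 − 0.64) × 0.89 × (1 − 0.16) × 0.72 = 0.050188
  calibration drift: 0.135 × (1 − 0.09) × 0.10 × (1 − 0.18) × 0.60 = 0.0060442
  fixture misalignment: 0.189 × (1 − 0.38) × 0.19 × (1 − 0.77) × 0.88 = 0.0045063
Normalizing constant Z = 0.001899 + 0.050188 + 0.0060442 + 0.0045063 = 0.062638.
P(fixture misalignment | evidence) = 0.0045063 / 0.062638 ≈ 0.072.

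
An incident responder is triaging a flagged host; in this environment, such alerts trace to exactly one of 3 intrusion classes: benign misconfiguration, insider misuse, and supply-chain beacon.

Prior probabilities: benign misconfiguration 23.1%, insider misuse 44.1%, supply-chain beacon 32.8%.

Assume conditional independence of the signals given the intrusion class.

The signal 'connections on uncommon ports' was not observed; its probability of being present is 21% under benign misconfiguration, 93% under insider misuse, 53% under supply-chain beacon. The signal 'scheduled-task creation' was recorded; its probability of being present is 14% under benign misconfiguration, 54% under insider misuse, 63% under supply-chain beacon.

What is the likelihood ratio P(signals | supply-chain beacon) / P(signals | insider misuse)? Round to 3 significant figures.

7.83

The Bayes factor is the ratio of the joint likelihoods of the signal pattern under the two hypotheses (using 1 − P(present | H) for each absent signal).
  supply-chain beacon: (1 − 0.53) × 0.63 = 0.2961
  insider misuse: (1 − 0.93) × 0.54 = 0.0378
Bayes factor = 0.2961 / 0.0378 ≈ 7.83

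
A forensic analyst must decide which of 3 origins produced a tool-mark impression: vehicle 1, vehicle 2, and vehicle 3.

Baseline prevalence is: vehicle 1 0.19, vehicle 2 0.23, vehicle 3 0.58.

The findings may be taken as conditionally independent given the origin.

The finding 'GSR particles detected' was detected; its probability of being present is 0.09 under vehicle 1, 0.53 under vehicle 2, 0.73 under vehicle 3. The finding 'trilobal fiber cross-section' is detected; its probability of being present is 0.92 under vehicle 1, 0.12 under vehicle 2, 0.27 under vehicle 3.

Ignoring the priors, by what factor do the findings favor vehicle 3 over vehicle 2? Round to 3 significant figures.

3.10

The Bayes factor is the ratio of the joint likelihoods of the evidence pattern under the two hypotheses.
  vehicle 3: 0.73 × 0.27 = 0.1971
  vehicle 2: 0.53 × 0.12 = 0.0636
Bayes factor = 0.1971 / 0.0636 ≈ 3.10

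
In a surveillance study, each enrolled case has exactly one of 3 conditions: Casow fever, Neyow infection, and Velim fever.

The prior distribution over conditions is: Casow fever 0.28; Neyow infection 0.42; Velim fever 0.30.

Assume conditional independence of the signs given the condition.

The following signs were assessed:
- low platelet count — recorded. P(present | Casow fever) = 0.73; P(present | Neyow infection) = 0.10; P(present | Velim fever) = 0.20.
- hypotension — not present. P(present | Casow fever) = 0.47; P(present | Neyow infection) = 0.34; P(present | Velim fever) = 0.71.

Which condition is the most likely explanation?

Casow fever

For each hypothesis, the unnormalized posterior weight is prior × product of the sign likelihoods (using 1 − P(present | H) for each absent sign):
  Casow fever: 0.28 × 0.73 × (1 − 0.47) = 0.10833
  Neyow infection: 0.42 × 0.10 × (1 − 0.34) = 0.02772
  Velim fever: 0.30 × 0.20 × (1 − 0.71) = 0.0174
Normalizing constant Z = 0.10833 + 0.02772 + 0.0174 = 0.15345.
P(Casow fever | evidence) ≈ 0.10833 / 0.15345 ≈ 0.706
P(Neyow infection | evidence) ≈ 0.02772 / 0.15345 ≈ 0.181
P(Velim fever | evidence) ≈ 0.0174 / 0.15345 ≈ 0.113
The largest is 0.706, so Casow fever is most probable.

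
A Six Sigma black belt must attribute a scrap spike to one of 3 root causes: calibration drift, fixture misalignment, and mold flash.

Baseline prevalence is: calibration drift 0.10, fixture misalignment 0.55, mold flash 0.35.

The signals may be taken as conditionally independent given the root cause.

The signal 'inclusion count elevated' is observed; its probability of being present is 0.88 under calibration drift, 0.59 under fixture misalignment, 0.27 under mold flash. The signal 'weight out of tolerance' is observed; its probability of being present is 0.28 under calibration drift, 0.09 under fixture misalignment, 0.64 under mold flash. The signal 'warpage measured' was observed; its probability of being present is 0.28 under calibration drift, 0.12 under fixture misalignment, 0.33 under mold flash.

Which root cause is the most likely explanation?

mold flash

By Bayes' rule with conditional independence, the unnormalized weight for each hypothesis is prior × ∏ likelihoods:
  calibration drift: 0.10 × 0.88 × 0.28 × 0.28 = 0.0068992
  fixture misalignment: 0.55 × 0.59 × 0.09 × 0.12 = 0.0035046
  mold flash: 0.35 × 0.27 × 0.64 × 0.33 = 0.019958
Normalizing constant Z = 0.0068992 + 0.0035046 + 0.019958 = 0.030362.
P(calibration drift | evidence) ≈ 0.0068992 / 0.030362 ≈ 0.227
P(fixture misalignment | evidence) ≈ 0.0035046 / 0.030362 ≈ 0.115
P(mold flash | evidence) ≈ 0.019958 / 0.030362 ≈ 0.657
The largest is 0.657, so mold flash is most probable.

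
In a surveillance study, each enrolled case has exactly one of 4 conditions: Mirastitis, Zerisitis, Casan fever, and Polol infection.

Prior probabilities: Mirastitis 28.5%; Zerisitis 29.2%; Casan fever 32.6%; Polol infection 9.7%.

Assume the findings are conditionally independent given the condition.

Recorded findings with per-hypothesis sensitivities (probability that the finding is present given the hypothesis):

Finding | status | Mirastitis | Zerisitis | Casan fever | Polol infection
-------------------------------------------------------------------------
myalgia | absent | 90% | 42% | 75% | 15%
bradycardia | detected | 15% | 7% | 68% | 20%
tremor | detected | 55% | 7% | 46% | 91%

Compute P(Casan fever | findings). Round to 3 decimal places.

0.584

For each hypothesis, the unnormalized posterior weight is prior × product of the finding likelihoods (using 1 − P(present | H) for each absent finding):
  Mirastitis: 0.285 × (1 − 0.90) × 0.15 × 0.55 = 0.0023512
  Zerisitis: 0.292 × (1 − 0.42) × 0.07 × 0.07 = 0.00082986
  Casan fever: 0.326 × (1 − 0.75) × 0.68 × 0.46 = 0.025493
  Polol infection: 0.097 × (1 − 0.15) × 0.20 × 0.91 = 0.015006
The unnormalized weights sum to 0.04368.
P(Casan fever | evidence) = 0.025493 / 0.04368 ≈ 0.584.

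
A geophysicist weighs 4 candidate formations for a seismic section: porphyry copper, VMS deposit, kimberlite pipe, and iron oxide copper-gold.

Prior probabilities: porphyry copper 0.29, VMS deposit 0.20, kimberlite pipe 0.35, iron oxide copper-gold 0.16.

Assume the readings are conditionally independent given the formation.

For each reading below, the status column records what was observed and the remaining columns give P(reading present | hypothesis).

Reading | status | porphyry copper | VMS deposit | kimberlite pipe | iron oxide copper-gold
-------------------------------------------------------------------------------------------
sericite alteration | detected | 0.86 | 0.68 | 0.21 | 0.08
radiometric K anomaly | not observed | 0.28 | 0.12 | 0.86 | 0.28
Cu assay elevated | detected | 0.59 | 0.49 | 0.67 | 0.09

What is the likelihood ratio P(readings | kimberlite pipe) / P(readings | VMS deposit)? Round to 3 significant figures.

0.0672

Take the product of per-reading likelihoods under each hypothesis (using 1 − P(present | H) for each absent reading), then divide.
  kimberlite pipe: 0.21 × (1 − 0.86) × 0.67 = 0.019698
  VMS deposit: 0.68 × (1 − 0.12) × 0.49 = 0.29322
Bayes factor = 0.019698 / 0.29322 ≈ 0.0672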